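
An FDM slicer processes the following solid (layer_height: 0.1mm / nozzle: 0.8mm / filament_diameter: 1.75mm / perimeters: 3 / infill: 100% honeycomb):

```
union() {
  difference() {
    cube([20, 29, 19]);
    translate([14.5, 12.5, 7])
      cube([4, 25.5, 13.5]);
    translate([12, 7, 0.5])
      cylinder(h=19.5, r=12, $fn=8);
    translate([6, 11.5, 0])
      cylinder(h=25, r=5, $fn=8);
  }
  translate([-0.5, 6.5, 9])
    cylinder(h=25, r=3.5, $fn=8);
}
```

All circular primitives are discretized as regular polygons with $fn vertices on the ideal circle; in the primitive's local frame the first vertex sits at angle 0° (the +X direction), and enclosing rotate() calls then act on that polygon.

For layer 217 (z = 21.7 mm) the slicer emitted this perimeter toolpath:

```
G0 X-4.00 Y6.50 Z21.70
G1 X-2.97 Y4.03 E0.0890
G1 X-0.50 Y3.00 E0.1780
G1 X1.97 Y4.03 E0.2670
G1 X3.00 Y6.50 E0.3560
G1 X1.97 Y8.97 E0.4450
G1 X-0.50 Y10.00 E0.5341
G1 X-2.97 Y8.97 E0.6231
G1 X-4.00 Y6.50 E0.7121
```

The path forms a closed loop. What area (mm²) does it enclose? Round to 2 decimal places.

Apply the shoelace formula to the sequence of (X, Y) vertices; enclosed area = 34.58 mm².

34.58 mm²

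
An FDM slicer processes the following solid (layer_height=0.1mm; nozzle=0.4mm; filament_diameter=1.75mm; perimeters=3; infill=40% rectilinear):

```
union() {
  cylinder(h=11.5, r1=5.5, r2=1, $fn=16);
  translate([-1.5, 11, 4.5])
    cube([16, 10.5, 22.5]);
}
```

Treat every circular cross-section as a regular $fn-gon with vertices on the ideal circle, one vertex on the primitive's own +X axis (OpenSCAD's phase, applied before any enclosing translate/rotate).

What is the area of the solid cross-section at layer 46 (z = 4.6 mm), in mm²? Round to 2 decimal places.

209.91 mm²

At z = 4.6 mm: the cone: at t=0.400 of its height the radius interpolates to r₁+(r₂−r₁)t = 3.700, giving a regular 16-gon of that circumradius (area = (16/2)·3.700²·sin(360°/16) = 41.91 mm²); the cube at (-1.5, 11) is present — its section is the full 16×10.5 rectangle (area 168.00 mm²); Taking the union: the 2 present regions are separate (no shared area or edge), so areas and boundary lengths simply add and each stays a separate island — area = 209.91 mm². Overall, the cross-section has 2 separate islands. Net area = 209.91 mm².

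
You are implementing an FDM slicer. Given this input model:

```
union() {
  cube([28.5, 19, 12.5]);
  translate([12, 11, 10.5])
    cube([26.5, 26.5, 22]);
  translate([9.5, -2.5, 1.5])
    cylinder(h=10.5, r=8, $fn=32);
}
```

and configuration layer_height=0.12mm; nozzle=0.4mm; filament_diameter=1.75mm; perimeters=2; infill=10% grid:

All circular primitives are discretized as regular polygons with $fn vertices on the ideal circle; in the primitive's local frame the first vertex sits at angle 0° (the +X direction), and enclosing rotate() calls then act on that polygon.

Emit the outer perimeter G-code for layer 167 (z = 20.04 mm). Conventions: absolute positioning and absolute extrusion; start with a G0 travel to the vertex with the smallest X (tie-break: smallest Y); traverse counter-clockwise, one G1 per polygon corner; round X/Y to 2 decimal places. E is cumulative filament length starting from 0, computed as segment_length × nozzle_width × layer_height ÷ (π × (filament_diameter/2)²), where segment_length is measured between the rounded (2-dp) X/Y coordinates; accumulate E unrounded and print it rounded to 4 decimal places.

At z = 20.04 mm: the cube is absent (z outside [0, 12.5]); the cube at (12, 11) is present — its section is the full 26.5×26.5 rectangle; the cylinder at (9.5, -2.5) is absent (z outside [1.5, 12]); Taking the union: only the 26.5×26.5 cube at (12, 11) is present, so the union is just that shape — 1 connected region. The outline is a single polygon with 4 vertices. Extrusion per mm of travel: 0.4 × 0.12 / (π × 0.875²) = 0.019956. Accumulating E over each segment gives final E = 2.1153.

G0 X12.00 Y11.00 Z20.04
G1 X38.50 Y11.00 E0.5288
G1 X38.50 Y37.50 E1.0577
G1 X12.00 Y37.50 E1.5865
G1 X12.00 Y11.00 E2.1153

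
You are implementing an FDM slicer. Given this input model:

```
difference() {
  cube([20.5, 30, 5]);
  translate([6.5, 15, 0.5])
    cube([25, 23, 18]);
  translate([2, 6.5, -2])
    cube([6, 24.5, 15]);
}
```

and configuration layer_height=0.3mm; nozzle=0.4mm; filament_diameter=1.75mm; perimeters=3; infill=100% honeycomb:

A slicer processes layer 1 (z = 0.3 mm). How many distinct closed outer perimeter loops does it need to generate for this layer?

At z = 0.3 mm: the cube is present — its section is the full 20.5×30 rectangle; the cube at (6.5, 15) does not reach this height (z outside [0.5, 18.5]); the 6×24.5 cube at (2, 6.5) contributes its full rectangle; Subtracting the remaining from the first: starting from the 20.5×30 cube, the 6×24.5 cube at (2, 6.5) partially overlaps it — only the 141.00 mm² overlap (of its 147.00 mm²) is removed, clipping the outline — 1 connected region. The result has 1 disconnected region.

1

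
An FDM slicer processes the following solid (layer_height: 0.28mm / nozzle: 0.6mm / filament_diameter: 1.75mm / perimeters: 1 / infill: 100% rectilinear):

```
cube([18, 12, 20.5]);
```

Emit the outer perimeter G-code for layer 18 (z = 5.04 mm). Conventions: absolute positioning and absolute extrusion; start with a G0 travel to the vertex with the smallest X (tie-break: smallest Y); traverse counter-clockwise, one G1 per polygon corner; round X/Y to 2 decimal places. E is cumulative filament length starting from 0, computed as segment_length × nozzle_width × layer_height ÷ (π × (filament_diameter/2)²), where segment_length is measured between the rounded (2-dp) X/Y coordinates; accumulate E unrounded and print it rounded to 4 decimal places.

G0 X0.00 Y0.00 Z5.04
G1 X18.00 Y0.00 E1.2572
G1 X18.00 Y12.00 E2.0954
G1 X0.00 Y12.00 E3.3526
G1 X0.00 Y0.00 E4.1908

At z = 5.04 mm: the cube (footprint 18×12) is included at this height. The outline is a single polygon with 4 vertices. Extrusion per mm of travel: 0.6 × 0.28 / (π × 0.875²) = 0.069846. Accumulating E over each segment gives final E = 4.1908.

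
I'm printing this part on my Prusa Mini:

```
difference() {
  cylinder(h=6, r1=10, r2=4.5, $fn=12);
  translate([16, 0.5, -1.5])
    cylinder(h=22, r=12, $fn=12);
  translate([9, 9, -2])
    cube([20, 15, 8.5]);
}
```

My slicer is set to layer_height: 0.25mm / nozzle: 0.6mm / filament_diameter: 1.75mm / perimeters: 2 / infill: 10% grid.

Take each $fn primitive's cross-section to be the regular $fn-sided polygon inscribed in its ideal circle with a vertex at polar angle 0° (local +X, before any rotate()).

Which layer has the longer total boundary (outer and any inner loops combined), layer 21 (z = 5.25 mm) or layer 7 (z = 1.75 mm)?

layer 7 (z = 1.75 mm)

Layer 21 (z = 5.25): the cone contributes a regular 12-gon of circumradius 5.188 (interpolated between r1=10 and r2=4.5 at t=0.875) (perimeter = 2·12·5.188·sin(180°/12) = 32.22 mm); the r=12 cylinder at (16, 0.5) contributes a regular 12-gon of circumradius 12 (perimeter = 2·12·12.000·sin(180°/12) = 74.54 mm); the cube at (9, 9) (footprint 20×15) is included at this height (perimeter 70.00 mm); After the difference (first − rest): starting from the cone, the r=12 cylinder at (16, 0.5) partially overlaps it — only the 2.60 mm² overlap (of its 432.00 mm²) is removed, clipping the outline; the 20×15 cube at (9, 9) misses the remaining region (no effect) — boundary = 32.22 mm. So its perimeter = 32.22 mm. Layer 7 (z = 1.75): the cone contributes a regular 12-gon of circumradius 8.396 (interpolated between r1=10 and r2=4.5 at t=0.292) (perimeter = 2·12·8.396·sin(180°/12) = 52.15 mm); the r=12 cylinder at (16, 0.5) gives a regular 12-gon of circumradius 12 (constant along its height) (perimeter = 2·12·12.000·sin(180°/12) = 74.54 mm); the 20×15 cube at (9, 9) contributes its full rectangle (perimeter 70.00 mm); Taking the first minus the rest: starting from the cone, the r=12 cylinder at (16, 0.5) partially overlaps it — only the 31.02 mm² overlap (of its 432.00 mm²) is removed, clipping the outline; the 20×15 cube at (9, 9) misses the remaining region (no effect) — boundary = 50.98 mm. So its perimeter = 50.98 mm. Layer 7 is larger (50.98 vs 32.22 mm).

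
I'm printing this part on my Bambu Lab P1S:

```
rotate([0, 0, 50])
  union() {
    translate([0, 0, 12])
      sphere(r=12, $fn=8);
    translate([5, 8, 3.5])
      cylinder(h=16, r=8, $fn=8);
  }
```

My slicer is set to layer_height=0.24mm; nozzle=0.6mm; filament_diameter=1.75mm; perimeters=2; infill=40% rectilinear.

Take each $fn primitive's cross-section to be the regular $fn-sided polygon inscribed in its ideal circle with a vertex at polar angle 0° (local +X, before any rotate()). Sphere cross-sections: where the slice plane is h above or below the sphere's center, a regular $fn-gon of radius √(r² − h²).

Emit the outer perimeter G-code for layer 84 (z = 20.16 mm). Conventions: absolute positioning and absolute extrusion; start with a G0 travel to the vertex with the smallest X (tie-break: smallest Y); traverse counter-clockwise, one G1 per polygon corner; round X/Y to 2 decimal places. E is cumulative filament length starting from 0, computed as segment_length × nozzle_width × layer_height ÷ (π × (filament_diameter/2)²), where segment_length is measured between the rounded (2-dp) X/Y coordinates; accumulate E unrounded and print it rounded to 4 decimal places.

G0 X-8.77 Y-0.77 Z20.16
G1 X-5.66 Y-6.74 E0.4030
G1 X0.77 Y-8.77 E0.8067
G1 X6.74 Y-5.66 E1.2097
G1 X8.77 Y0.77 E1.6134
G1 X5.66 Y6.74 E2.0164
G1 X-0.77 Y8.77 E2.4201
G1 X-6.74 Y5.66 E2.8231
G1 X-8.77 Y-0.77 E3.2267

At z = 20.16 mm: the sphere: section is a regular 8-gon, circumradius = √(r²−h²) = √(12²−8.16²) = 8.799; the cylinder at (5, 8) is not intersected at this z (z outside [3.5, 19.5]); Combining (union): only the r=12 sphere is present, so the union is just that shape — 1 connected region; (rotated 50° about Z; rotation is an isometry so areas/perimeters/island counts are preserved). The outline is a single polygon with 8 vertices. Extrusion per mm of travel: 0.6 × 0.24 / (π × 0.875²) = 0.059868. Accumulating E over each segment gives final E = 3.2267.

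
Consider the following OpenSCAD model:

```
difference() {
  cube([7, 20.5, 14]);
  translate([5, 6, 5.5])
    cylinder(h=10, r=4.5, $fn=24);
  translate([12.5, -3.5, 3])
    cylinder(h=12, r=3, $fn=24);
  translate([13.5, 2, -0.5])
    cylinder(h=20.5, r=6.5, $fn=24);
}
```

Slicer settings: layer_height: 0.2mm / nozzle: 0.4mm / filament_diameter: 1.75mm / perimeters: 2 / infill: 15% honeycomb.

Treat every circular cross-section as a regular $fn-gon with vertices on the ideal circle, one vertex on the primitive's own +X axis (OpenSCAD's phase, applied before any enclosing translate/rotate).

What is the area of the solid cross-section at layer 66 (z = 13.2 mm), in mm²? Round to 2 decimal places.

At z = 13.2 mm: the 7×20.5 cube contributes its full rectangle (area 143.50 mm²); the r=4.5 cylinder at (5, 6) gives a regular 24-gon of circumradius 4.5 (constant along its height) (area = (24/2)·4.500²·sin(360°/24) = 62.89 mm²); the cylinder at (12.5, -3.5): section is a regular 24-gon, circumradius r=3 (area = (24/2)·3.000²·sin(360°/24) = 27.95 mm²); the cylinder at (13.5, 2): section is a regular 24-gon, circumradius r=6.5 (area = (24/2)·6.500²·sin(360°/24) = 131.22 mm²); After the difference (first − rest): starting from the 7×20.5 cube (143.50 mm²), the r=4.5 cylinder at (5, 6) partially overlaps it — only the 48.72 mm² overlap (of its 62.89 mm²) is removed, clipping the outline; the r=3 cylinder at (12.5, -3.5) misses the remaining region (no effect); the r=6.5 cylinder at (13.5, 2) misses the remaining region (no effect) — area = 94.78 mm². Overall, the cross-section is a single solid region. Net area = 94.78 mm².

94.78 mm²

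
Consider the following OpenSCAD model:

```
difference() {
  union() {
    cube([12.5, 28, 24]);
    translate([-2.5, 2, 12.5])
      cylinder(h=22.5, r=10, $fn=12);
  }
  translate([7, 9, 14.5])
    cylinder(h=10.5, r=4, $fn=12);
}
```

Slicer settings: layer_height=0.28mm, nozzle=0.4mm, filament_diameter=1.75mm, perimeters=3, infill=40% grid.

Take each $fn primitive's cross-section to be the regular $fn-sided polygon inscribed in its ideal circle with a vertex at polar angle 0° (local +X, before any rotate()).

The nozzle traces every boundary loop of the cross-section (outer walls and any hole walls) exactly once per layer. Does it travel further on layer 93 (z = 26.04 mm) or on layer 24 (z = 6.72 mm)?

Layer 93 (z = 26.04): the cube does not reach this height (z outside [0, 24]); the r=10 cylinder at (-2.5, 2) gives a regular 12-gon of circumradius 10 (constant along its height) (perimeter = 2·12·10.000·sin(180°/12) = 62.12 mm); Taking the union: only the r=10 cylinder at (-2.5, 2) is present, so the union is just that shape — boundary = 62.12 mm; the cylinder at (7, 9) is not intersected at this z (z outside [14.5, 25]); Taking the first minus the rest: none of the subtracted shapes is present at this height, so the result so far is unchanged — boundary = 62.12 mm. So its perimeter = 62.12 mm. Layer 24 (z = 6.72): the 12.5×28 cube contributes its full rectangle (perimeter 81.00 mm); the cylinder at (-2.5, 2) does not reach this height (z outside [12.5, 35]); Taking the union: only the 12.5×28 cube is present, so the union is just that shape — boundary = 81.00 mm; the cylinder at (7, 9) is absent (z outside [14.5, 25]); Taking the first minus the rest: none of the subtracted shapes is present at this height, so the result so far is unchanged — boundary = 81.00 mm. So its perimeter = 81.00 mm. Layer 24 is larger (81.00 vs 62.12 mm).

layer 24 (z = 6.72 mm)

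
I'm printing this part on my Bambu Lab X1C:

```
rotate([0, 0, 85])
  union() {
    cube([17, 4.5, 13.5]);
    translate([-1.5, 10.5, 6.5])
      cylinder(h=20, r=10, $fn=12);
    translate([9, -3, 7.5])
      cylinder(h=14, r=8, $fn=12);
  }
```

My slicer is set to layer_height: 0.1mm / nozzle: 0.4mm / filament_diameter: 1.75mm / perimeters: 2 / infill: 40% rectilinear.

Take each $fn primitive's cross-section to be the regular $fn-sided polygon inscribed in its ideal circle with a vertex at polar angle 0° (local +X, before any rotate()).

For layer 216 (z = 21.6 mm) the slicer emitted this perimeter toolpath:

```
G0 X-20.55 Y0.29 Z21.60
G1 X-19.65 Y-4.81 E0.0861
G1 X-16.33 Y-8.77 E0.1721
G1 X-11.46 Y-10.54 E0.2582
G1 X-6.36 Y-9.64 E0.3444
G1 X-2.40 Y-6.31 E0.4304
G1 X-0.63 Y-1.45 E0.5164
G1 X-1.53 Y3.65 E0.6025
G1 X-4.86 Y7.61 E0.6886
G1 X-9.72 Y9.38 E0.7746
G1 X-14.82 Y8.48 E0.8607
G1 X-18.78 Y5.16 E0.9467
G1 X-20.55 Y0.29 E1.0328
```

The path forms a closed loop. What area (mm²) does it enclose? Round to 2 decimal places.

Apply the shoelace formula to the sequence of (X, Y) vertices; enclosed area = 299.90 mm².

299.90 mm²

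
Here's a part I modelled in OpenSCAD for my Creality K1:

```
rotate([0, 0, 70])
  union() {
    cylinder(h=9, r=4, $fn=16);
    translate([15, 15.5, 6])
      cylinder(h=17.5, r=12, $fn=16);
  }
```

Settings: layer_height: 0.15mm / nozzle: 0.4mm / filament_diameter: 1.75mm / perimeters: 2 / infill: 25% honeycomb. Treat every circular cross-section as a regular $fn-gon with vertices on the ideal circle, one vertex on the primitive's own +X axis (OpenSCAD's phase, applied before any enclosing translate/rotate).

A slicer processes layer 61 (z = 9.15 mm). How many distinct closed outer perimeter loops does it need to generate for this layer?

At z = 9.15 mm: the cylinder does not reach this height (z outside [0, 9]); the r=12 cylinder at (15, 15.5) gives a regular 16-gon of circumradius 12 (constant along its height); Taking the union: only the r=12 cylinder at (15, 15.5) is present, so the union is just that shape — 1 connected region; (whole slice rotated 70° about Z — lengths, areas and connectivity unchanged). The result has 1 disconnected region.

1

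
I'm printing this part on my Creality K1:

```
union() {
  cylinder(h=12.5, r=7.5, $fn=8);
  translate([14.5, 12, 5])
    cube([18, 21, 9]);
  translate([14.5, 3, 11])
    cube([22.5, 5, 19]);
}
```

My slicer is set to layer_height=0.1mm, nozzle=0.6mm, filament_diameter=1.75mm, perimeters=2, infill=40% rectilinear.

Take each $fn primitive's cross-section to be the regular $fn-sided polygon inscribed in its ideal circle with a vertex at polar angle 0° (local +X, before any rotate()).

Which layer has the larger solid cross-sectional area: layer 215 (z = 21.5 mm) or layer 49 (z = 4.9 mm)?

layer 49 (z = 4.9 mm)

Layer 215 (z = 21.5): the cylinder is not intersected at this z (z outside [0, 12.5]); the cube at (14.5, 12) does not reach this height (z outside [5, 14]); the 22.5×5 cube at (14.5, 3) contributes its full rectangle (area 112.50 mm²); Combining (union): only the 22.5×5 cube at (14.5, 3) is present, so the union is just that shape — area = 112.50 mm². So its area = 112.50 mm². Layer 49 (z = 4.9): the cylinder: section is a regular 8-gon, circumradius r=7.5 (area = (8/2)·7.500²·sin(360°/8) = 159.10 mm²); the cube at (14.5, 12) does not reach this height (z outside [5, 14]); the cube at (14.5, 3) is absent (z outside [11, 30]); Taking the union: only the r=7.5 cylinder is present, so the union is just that shape — area = 159.10 mm². So its area = 159.10 mm². Layer 49 is larger (159.10 vs 112.50 mm²).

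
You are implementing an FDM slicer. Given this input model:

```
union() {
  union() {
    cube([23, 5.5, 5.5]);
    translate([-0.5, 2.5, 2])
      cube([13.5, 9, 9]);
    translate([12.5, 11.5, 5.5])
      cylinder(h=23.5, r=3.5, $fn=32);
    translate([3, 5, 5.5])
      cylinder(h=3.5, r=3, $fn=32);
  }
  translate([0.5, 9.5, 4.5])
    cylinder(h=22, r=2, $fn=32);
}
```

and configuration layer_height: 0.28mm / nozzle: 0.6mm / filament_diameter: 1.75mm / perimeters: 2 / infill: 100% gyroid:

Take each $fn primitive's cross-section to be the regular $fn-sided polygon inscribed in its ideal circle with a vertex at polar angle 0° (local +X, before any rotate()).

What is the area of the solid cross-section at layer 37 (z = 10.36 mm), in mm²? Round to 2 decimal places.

At z = 10.36 mm: the cube is not intersected at this z (z outside [0, 5.5]); the 13.5×9 cube at (-0.5, 2.5) contributes its full rectangle (area 121.50 mm²); the r=3.5 cylinder at (12.5, 11.5) contributes a regular 32-gon of circumradius 3.5 (area = (32/2)·3.500²·sin(360°/32) = 38.24 mm²); the cylinder at (3, 5) does not reach this height (z outside [5.5, 9]); Combining (union): the regions partially overlap — summed areas 159.74 mm² minus the doubly-counted overlap 11.30 mm² gives 148.44 mm² — area = 148.44 mm²; the r=2 cylinder at (0.5, 9.5) gives a regular 32-gon of circumradius 2 (constant along its height) (area = (32/2)·2.000²·sin(360°/32) = 12.49 mm²); Combining (union): the regions partially overlap — summed areas 160.93 mm² minus the doubly-counted overlap 10.06 mm² gives 150.87 mm² — area = 150.87 mm². Overall, the cross-section is a single solid region. Net area = 150.87 mm².

150.87 mm²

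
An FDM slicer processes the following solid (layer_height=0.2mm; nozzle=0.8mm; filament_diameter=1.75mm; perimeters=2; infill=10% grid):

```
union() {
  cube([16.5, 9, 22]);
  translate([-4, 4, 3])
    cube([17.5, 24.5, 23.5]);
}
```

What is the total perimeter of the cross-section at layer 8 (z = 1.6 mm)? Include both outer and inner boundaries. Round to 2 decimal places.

At z = 1.6 mm: the cube (footprint 16.5×9) is included at this height (perimeter 51.00 mm); the cube at (-4, 4) is not intersected at this z (z outside [3, 26.5]); Merging all regions: only the 16.5×9 cube is present, so the union is just that shape — boundary = 51.00 mm. Overall, the cross-section is a single solid region. Total boundary length (outer) = 51.00 mm.

51.00 mm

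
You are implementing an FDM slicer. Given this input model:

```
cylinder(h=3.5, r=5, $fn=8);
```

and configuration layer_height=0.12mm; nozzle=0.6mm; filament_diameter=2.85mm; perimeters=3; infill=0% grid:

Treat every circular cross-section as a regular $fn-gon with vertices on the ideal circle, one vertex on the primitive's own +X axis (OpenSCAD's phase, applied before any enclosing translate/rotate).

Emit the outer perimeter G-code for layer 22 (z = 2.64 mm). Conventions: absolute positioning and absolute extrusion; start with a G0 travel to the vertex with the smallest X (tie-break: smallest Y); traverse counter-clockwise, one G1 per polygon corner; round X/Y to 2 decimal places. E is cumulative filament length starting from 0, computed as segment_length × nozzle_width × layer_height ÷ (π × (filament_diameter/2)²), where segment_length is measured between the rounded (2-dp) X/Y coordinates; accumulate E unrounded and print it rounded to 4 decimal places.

G0 X-5.00 Y0.00 Z2.64
G1 X-3.54 Y-3.54 E0.0432
G1 X0.00 Y-5.00 E0.0864
G1 X3.54 Y-3.54 E0.1297
G1 X5.00 Y0.00 E0.1729
G1 X3.54 Y3.54 E0.2161
G1 X0.00 Y5.00 E0.2593
G1 X-3.54 Y3.54 E0.3025
G1 X-5.00 Y0.00 E0.3457

At z = 2.64 mm: the cylinder: section is a regular 8-gon, circumradius r=5. The outline is a single polygon with 8 vertices. Extrusion per mm of travel: 0.6 × 0.12 / (π × 1.425²) = 0.011286. Accumulating E over each segment gives final E = 0.3457.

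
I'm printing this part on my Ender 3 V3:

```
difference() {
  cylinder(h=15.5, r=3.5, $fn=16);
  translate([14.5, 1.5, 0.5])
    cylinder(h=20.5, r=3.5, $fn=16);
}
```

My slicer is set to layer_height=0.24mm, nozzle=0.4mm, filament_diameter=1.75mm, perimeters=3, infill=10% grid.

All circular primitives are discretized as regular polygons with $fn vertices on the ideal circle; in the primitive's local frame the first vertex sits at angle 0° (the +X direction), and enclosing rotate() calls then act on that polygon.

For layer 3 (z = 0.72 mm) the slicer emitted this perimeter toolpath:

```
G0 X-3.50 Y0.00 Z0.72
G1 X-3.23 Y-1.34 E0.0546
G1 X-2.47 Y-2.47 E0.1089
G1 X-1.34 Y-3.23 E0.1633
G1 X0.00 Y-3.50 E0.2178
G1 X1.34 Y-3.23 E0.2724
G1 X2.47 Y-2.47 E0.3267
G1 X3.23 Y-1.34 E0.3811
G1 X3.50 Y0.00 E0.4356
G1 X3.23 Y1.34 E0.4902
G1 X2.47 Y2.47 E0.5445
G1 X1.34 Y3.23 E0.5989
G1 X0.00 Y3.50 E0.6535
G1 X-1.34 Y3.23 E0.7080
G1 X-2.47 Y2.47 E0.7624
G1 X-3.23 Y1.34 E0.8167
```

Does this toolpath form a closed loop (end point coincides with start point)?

Start point (G0): (-3.50, 0.00). End point (last G1): the path does not return to the start — open.

no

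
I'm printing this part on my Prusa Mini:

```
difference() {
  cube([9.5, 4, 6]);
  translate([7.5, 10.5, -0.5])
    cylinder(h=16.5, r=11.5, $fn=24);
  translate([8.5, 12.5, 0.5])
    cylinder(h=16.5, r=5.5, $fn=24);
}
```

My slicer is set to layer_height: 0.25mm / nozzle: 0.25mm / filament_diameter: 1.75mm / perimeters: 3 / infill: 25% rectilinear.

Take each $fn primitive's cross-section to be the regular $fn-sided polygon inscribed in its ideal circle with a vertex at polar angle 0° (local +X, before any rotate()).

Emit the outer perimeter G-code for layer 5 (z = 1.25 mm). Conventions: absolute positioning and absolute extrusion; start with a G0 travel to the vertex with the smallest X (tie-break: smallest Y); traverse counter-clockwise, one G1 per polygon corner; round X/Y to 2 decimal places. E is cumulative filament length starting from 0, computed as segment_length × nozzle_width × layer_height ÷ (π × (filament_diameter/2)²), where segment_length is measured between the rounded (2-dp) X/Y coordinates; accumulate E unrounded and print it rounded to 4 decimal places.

At z = 1.25 mm: the cube (footprint 9.5×4) is included at this height; the cylinder at (7.5, 10.5): section is a regular 24-gon, circumradius r=11.5; the cylinder at (8.5, 12.5): section is a regular 24-gon, circumradius r=5.5; Taking the first minus the rest: starting from the 9.5×4 cube, the r=11.5 cylinder at (7.5, 10.5) partially overlaps it — only the 35.53 mm² overlap (of its 410.75 mm²) is removed, clipping the outline; the r=5.5 cylinder at (8.5, 12.5) misses the remaining region (no effect) — 1 connected region. The outline is a single polygon with 4 vertices. Extrusion per mm of travel: 0.25 × 0.25 / (π × 0.875²) = 0.025984. Accumulating E over each segment gives final E = 0.2225.

G0 X0.00 Y0.00 Z1.25
G1 X3.06 Y0.00 E0.0795
G1 X1.75 Y0.54 E0.1163
G1 X0.00 Y1.88 E0.1736
G1 X0.00 Y0.00 E0.2225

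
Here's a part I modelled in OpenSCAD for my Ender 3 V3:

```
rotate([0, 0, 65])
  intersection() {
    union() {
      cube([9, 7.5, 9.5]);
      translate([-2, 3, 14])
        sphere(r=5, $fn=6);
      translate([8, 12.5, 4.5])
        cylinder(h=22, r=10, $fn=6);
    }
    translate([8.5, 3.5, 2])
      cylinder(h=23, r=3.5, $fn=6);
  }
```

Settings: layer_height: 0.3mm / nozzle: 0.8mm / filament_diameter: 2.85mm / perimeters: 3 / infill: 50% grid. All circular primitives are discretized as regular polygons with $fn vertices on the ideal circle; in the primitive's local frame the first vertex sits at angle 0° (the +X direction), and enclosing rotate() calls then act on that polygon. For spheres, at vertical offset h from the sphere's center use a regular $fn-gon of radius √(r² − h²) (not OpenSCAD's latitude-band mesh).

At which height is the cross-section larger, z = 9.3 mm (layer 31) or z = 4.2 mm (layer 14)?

layer 31 (z = 9.3 mm)

Layer 31 (z = 9.3): the cube is present — its section is the full 9×7.5 rectangle (area 67.50 mm²); the sphere at (-2, 3): section is a regular 6-gon, circumradius = √(r²−h²) = √(5²−4.7²) = 1.706 (area = (6/2)·1.706²·sin(360°/6) = 7.56 mm²); the r=10 cylinder at (8, 12.5) contributes a regular 6-gon of circumradius 10 (area = (6/2)·10.000²·sin(360°/6) = 259.81 mm²); Merging all regions: the regions partially overlap — summed areas 334.87 mm² minus the doubly-counted overlap 25.83 mm² gives 309.04 mm² — area = 309.04 mm²; the r=3.5 cylinder at (8.5, 3.5) gives a regular 6-gon of circumradius 3.5 (constant along its height) (area = (6/2)·3.500²·sin(360°/6) = 31.83 mm²); Taking the intersection: the r=3.5 cylinder at (8.5, 3.5) partially overlaps that combined region; clipping to the common part keeps 24.40 mm² — area = 24.40 mm²; (rotated 65° about Z; rotation is an isometry so areas/perimeters/island counts are preserved). So its area = 24.40 mm². Layer 14 (z = 4.2): the cube is present — its section is the full 9×7.5 rectangle (area 67.50 mm²); the sphere at (-2, 3) is absent (|z−center|=9.800 > r=5); the cylinder at (8, 12.5) does not reach this height (z outside [4.5, 26.5]); Merging all regions: only the 9×7.5 cube is present, so the union is just that shape — area = 67.50 mm²; the cylinder at (8.5, 3.5): section is a regular 6-gon, circumradius r=3.5 (area = (6/2)·3.500²·sin(360°/6) = 31.83 mm²); Taking the intersection: the r=3.5 cylinder at (8.5, 3.5) partially overlaps that combined region; clipping to the common part keeps 18.94 mm² — area = 18.94 mm²; (whole slice rotated 65° about Z — lengths, areas and connectivity unchanged). So its area = 18.94 mm². Layer 31 is larger (24.40 vs 18.94 mm²).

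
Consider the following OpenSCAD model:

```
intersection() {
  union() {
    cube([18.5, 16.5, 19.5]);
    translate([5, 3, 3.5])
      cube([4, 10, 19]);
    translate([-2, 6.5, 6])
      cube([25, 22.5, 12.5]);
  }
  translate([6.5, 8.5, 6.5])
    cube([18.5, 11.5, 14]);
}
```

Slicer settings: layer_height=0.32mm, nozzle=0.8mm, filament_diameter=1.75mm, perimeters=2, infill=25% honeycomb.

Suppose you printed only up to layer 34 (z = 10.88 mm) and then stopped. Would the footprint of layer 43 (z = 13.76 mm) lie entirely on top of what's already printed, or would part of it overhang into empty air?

entirely on top

Compare the two slices. At z = 10.88: the cube is present — its section is the full 18.5×16.5 rectangle (area 305.25 mm²); the cube at (5, 3) is present — its section is the full 4×10 rectangle (area 40.00 mm²); the 25×22.5 cube at (-2, 6.5) contributes its full rectangle (area 562.50 mm²); Merging all regions: the regions partially overlap — summed areas 907.75 mm² minus the doubly-counted overlap 225.00 mm² gives 682.75 mm² — area = 682.75 mm²; the cube at (6.5, 8.5) (footprint 18.5×11.5) is included at this height (area 212.75 mm²); Taking the intersection: the 18.5×11.5 cube at (6.5, 8.5) partially overlaps the result so far; clipping to the common part keeps 189.75 mm² — area = 189.75 mm². At z = 13.76: the cube is present — its section is the full 18.5×16.5 rectangle (area 305.25 mm²); the 4×10 cube at (5, 3) contributes its full rectangle (area 40.00 mm²); the cube at (-2, 6.5) is present — its section is the full 25×22.5 rectangle (area 562.50 mm²); Merging all regions: the regions partially overlap — summed areas 907.75 mm² minus the doubly-counted overlap 225.00 mm² gives 682.75 mm² — area = 682.75 mm²; the cube at (6.5, 8.5) (footprint 18.5×11.5) is included at this height (area 212.75 mm²); Keeping only the common overlap: the 18.5×11.5 cube at (6.5, 8.5) partially overlaps the result so far; clipping to the common part keeps 189.75 mm² — area = 189.75 mm². Checking containment: the cross-section at z = 13.76 is a subset of the cross-section at z = 10.88.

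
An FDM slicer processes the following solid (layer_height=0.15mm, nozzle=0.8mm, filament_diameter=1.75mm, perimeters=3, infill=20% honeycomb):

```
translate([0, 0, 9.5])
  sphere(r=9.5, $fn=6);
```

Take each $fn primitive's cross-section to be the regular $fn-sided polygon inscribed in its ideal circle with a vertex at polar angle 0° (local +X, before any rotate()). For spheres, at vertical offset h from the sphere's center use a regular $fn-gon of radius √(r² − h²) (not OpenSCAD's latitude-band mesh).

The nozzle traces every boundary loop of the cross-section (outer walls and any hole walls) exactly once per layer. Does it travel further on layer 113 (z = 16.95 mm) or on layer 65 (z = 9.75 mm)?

Layer 113 (z = 16.95): the r=9.5 sphere contributes a regular 6-gon of circumradius √(9.5²−7.45²) = 5.895 (perimeter = 2·6·5.895·sin(180°/6) = 35.37 mm). So its perimeter = 35.37 mm. Layer 65 (z = 9.75): the r=9.5 sphere slices to a regular 6-gon of circumradius 9.497 (√(r²−h²) with h=0.25 from center) (perimeter = 2·6·9.497·sin(180°/6) = 56.98 mm). So its perimeter = 56.98 mm. Layer 65 is larger (56.98 vs 35.37 mm).

layer 65 (z = 9.75 mm)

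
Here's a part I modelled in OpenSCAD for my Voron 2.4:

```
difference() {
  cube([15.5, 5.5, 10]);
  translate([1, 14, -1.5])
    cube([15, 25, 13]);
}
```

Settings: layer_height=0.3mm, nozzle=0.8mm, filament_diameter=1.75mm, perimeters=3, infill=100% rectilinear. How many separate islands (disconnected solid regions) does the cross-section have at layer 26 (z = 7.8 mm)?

1

At z = 7.8 mm: the cube is present — its section is the full 15.5×5.5 rectangle; the cube at (1, 14) is present — its section is the full 15×25 rectangle; Taking the first minus the rest: starting from the 15.5×5.5 cube, the 15×25 cube at (1, 14) misses the remaining region (no effect) — 1 connected region. Overall, the cross-section is a single solid region. Island count = 1.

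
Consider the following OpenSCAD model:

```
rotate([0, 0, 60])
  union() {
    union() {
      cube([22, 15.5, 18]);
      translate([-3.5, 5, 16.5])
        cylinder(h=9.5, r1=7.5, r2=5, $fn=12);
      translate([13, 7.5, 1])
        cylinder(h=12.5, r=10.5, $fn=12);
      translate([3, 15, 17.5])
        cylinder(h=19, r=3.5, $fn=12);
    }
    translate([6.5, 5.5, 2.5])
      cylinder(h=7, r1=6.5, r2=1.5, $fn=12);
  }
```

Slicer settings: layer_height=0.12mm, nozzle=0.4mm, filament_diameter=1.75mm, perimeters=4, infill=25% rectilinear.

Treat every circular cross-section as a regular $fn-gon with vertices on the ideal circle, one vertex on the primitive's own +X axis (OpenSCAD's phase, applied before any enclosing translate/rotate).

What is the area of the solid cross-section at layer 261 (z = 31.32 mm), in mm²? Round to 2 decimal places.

36.75 mm²

At z = 31.32 mm: the cube is not intersected at this z (z outside [0, 18]); the cone at (-3.5, 5) does not reach this height (z outside [16.5, 26]); the cylinder at (13, 7.5) does not reach this height (z outside [1, 13.5]); the r=3.5 cylinder at (3, 15) gives a regular 12-gon of circumradius 3.5 (constant along its height) (area = (12/2)·3.500²·sin(360°/12) = 36.75 mm²); Combining (union): only the r=3.5 cylinder at (3, 15) is present, so the union is just that shape — area = 36.75 mm²; the cone at (6.5, 5.5) does not reach this height (z outside [2.5, 9.5]); Taking the union: only that combined region is present, so the union is just that shape — area = 36.75 mm²; (whole slice rotated 60° about Z — lengths, areas and connectivity unchanged). Overall, the cross-section is a single solid region. Net area = 36.75 mm².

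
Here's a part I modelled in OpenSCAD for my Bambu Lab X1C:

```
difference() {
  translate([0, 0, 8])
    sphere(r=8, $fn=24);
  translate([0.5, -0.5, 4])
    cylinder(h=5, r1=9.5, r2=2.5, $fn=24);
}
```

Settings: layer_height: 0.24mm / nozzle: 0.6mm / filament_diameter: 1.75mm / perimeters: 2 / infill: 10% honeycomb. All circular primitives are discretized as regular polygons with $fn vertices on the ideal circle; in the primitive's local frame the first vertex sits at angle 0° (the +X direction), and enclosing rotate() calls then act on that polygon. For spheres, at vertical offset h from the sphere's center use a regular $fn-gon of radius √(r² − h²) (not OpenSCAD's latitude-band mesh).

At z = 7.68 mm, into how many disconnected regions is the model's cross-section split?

At z = 7.68 mm: the sphere: section is a regular 24-gon, circumradius = √(r²−h²) = √(8²−0.32²) = 7.994; the cone at (0.5, -0.5): at t=0.736 of its height the radius interpolates to r₁+(r₂−r₁)t = 4.348, giving a regular 24-gon of that circumradius; Taking the first minus the rest: starting from the r=8 sphere, the cone at (0.5, -0.5) lies wholly inside it (removes its full 58.72 mm² and its 27.24 mm outline becomes a hole wall) — 1 connected region with 1 hole. The result has 1 disconnected region.

1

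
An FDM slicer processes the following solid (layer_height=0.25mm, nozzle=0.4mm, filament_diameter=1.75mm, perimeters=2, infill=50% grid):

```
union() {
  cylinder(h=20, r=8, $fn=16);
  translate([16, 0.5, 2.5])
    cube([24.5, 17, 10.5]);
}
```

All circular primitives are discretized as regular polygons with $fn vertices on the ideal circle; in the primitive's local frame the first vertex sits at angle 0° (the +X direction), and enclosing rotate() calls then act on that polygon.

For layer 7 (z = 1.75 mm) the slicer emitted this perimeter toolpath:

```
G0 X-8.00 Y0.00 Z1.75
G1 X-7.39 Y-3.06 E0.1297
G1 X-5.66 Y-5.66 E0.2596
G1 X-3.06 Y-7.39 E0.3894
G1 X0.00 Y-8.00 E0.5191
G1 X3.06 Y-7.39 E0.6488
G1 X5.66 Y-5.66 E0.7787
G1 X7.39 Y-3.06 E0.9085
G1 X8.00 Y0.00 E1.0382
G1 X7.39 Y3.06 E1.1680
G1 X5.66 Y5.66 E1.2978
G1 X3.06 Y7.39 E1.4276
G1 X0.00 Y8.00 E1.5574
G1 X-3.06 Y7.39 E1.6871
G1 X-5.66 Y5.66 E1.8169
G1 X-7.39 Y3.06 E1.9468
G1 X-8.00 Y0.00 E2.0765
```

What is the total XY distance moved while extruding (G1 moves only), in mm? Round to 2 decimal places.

Sum the Euclidean lengths of each G1 segment: total = 49.95 mm.

49.95 mm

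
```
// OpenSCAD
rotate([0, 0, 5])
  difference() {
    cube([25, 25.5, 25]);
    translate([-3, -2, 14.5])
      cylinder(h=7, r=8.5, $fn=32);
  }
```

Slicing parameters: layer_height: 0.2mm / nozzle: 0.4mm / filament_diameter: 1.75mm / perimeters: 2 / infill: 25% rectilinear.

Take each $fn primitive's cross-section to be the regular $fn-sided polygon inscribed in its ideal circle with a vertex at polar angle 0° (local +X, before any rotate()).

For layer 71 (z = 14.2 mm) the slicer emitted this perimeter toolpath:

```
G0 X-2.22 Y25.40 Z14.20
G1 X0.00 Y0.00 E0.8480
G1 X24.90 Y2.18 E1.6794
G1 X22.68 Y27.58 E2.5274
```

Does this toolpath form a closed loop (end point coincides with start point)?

Start point (G0): (-2.22, 25.40). End point (last G1): the path does not return to the start — open.

no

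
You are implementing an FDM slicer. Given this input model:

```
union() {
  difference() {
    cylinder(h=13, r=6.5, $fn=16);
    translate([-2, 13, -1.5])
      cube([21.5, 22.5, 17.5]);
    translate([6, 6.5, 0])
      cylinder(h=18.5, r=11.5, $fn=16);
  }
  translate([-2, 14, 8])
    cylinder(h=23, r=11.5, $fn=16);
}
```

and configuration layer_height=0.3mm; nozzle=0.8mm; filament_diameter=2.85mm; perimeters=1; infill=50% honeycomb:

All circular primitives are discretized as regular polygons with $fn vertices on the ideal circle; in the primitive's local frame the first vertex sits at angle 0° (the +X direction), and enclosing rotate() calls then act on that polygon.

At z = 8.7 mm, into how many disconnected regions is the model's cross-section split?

1

At z = 8.7 mm: the r=6.5 cylinder gives a regular 16-gon of circumradius 6.5 (constant along its height); the 21.5×22.5 cube at (-2, 13) contributes its full rectangle; the cylinder at (6, 6.5): section is a regular 16-gon, circumradius r=11.5; Taking the first minus the rest: starting from the r=6.5 cylinder, the 21.5×22.5 cube at (-2, 13) misses the remaining region (no effect); the r=11.5 cylinder at (6, 6.5) partially overlaps it — only the 88.67 mm² overlap (of its 404.88 mm²) is removed, clipping the outline — 1 connected region; the r=11.5 cylinder at (-2, 14) contributes a regular 16-gon of circumradius 11.5; Taking the union: the regions partially overlap (shared area 0.32 mm²), so overlapping operands fuse into one piece — 1 connected region. The result has 1 disconnected region.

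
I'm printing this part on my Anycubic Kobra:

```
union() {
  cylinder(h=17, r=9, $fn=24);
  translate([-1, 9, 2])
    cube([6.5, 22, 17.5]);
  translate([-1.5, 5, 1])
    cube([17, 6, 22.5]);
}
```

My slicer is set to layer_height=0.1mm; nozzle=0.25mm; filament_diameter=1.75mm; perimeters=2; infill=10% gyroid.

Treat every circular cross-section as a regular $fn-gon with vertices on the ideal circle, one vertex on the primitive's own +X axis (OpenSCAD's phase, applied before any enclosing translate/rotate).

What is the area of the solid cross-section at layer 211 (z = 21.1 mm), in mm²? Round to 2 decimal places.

At z = 21.1 mm: the cylinder is not intersected at this z (z outside [0, 17]); the cube at (-1, 9) is absent (z outside [2, 19.5]); the cube at (-1.5, 5) is present — its section is the full 17×6 rectangle (area 102.00 mm²); Combining (union): only the 17×6 cube at (-1.5, 5) is present, so the union is just that shape — area = 102.00 mm². Overall, the cross-section is a single solid region. Net area = 102.00 mm².

102.00 mm²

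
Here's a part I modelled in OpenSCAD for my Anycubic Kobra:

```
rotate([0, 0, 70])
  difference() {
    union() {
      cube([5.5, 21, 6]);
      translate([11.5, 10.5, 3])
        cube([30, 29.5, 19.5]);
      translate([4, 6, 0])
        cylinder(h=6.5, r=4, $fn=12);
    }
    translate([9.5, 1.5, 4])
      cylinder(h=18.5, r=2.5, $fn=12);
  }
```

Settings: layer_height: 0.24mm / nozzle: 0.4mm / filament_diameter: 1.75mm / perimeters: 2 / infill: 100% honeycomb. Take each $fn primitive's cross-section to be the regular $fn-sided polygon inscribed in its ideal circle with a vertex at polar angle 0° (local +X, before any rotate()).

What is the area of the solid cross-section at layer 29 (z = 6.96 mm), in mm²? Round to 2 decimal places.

At z = 6.96 mm: the cube does not reach this height (z outside [0, 6]); the 30×29.5 cube at (11.5, 10.5) contributes its full rectangle (area 885.00 mm²); the cylinder at (4, 6) is absent (z outside [0, 6.5]); Combining (union): only the 30×29.5 cube at (11.5, 10.5) is present, so the union is just that shape — area = 885.00 mm²; the r=2.5 cylinder at (9.5, 1.5) gives a regular 12-gon of circumradius 2.5 (constant along its height) (area = (12/2)·2.500²·sin(360°/12) = 18.75 mm²); Taking the first minus the rest: starting from that combined region (885.00 mm²), the r=2.5 cylinder at (9.5, 1.5) misses the remaining region (no effect) — area = 885.00 mm²; (rotated 70° about Z; rotation is an isometry so areas/perimeters/island counts are preserved). Overall, the cross-section is a single solid region. Net area = 885.00 mm².

885.00 mm²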